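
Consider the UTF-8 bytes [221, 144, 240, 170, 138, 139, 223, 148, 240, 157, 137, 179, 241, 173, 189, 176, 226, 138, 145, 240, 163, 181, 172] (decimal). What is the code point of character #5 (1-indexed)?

Offset 0: leading byte 0xDD = 11011101 → 2-byte char #1 = DD 90.
Offset 2: leading byte 0xF0 = 11110000 → 4-byte char #2 = F0 AA 8A 8B.
Offset 6: leading byte 0xDF = 11011111 → 2-byte char #3 = DF 94.
Offset 8: leading byte 0xF0 = 11110000 → 4-byte char #4 = F0 9D 89 B3.
Offset 12: leading byte 0xF1 = 11110001 → 4-byte char #5 = F1 AD BD B0.
Leading byte 0xF1 = 11110001 matches 11110xxx → 4-byte sequence.
Byte 1: 0xF1 = 11110001, payload 001 (3 bits).
Byte 2: 0xAD = 10101101 (10xxxxxx ✓), payload 101101.
Byte 3: 0xBD = 10111101 (10xxxxxx ✓), payload 111101.
Byte 4: 0xB0 = 10110000 (10xxxxxx ✓), payload 110000.
Concatenate: 001101101111101110000 = 0x6DF70 (21 bits → U+6DF70).

U+6DF70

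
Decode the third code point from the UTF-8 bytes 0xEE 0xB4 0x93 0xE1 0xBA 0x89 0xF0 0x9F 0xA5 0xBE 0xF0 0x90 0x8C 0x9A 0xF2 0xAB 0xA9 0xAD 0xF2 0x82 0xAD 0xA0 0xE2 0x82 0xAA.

U+1F97E

Offset 0: leading byte 0xEE = 11101110 → 3-byte char #1 = EE B4 93.
Offset 3: leading byte 0xE1 = 11100001 → 3-byte char #2 = E1 BA 89.
Offset 6: leading byte 0xF0 = 11110000 → 4-byte char #3 = F0 9F A5 BE.
Leading byte 0xF0 = 11110000 matches 11110xxx → 4-byte sequence.
Byte 1: 0xF0 = 11110000, payload 000 (3 bits).
Byte 2: 0x9F = 10011111 (10xxxxxx ✓), payload 011111.
Byte 3: 0xA5 = 10100101 (10xxxxxx ✓), payload 100101.
Byte 4: 0xBE = 10111110 (10xxxxxx ✓), payload 111110.
Concatenate: 000011111100101111110 = 0x1F97E (21 bits → U+1F97E).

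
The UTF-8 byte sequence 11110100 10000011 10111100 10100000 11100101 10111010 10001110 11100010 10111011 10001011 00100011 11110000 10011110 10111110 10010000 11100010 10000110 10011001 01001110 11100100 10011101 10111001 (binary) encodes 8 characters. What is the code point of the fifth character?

U+1EF90

Offset 0: leading byte 0xF4 = 11110100 → 4-byte char #1 = F4 83 BC A0.
Offset 4: leading byte 0xE5 = 11100101 → 3-byte char #2 = E5 BA 8E.
Offset 7: leading byte 0xE2 = 11100010 → 3-byte char #3 = E2 BB 8B.
Offset 10: leading byte 0x23 = 00100011 → 1-byte char #4 = 23.
Offset 11: leading byte 0xF0 = 11110000 → 4-byte char #5 = F0 9E BE 90.
Leading byte 0xF0 = 11110000 matches 11110xxx → 4-byte sequence.
Byte 1: 0xF0 = 11110000, payload 000 (3 bits).
Byte 2: 0x9E = 10011110 (10xxxxxx ✓), payload 011110.
Byte 3: 0xBE = 10111110 (10xxxxxx ✓), payload 111110.
Byte 4: 0x90 = 10010000 (10xxxxxx ✓), payload 010000.
Concatenate: 000011110111110010000 = 0x1EF90 (21 bits → U+1EF90).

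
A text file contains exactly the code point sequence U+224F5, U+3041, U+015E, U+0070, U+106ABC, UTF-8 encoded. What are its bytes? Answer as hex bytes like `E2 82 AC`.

F0 A2 93 B5 E3 81 81 C5 9E 70 F4 86 AA BC

U+224F5: 4-byte form → F0 A2 93 B5.
U+3041: 3-byte form → E3 81 81.
U+015E: 2-byte form → C5 9E.
U+0070: 1-byte form → 70.
U+106ABC: 4-byte form → F4 86 AA BC.
Concatenated (14 bytes): F0 A2 93 B5 E3 81 81 C5 9E 70 F4 86 AA BC.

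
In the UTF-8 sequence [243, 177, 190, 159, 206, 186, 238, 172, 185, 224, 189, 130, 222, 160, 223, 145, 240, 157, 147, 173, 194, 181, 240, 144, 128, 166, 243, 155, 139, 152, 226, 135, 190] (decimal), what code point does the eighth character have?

Offset 0: leading byte 0xF3 = 11110011 → 4-byte char #1 = F3 B1 BE 9F.
Offset 4: leading byte 0xCE = 11001110 → 2-byte char #2 = CE BA.
Offset 6: leading byte 0xEE = 11101110 → 3-byte char #3 = EE AC B9.
Offset 9: leading byte 0xE0 = 11100000 → 3-byte char #4 = E0 BD 82.
Offset 12: leading byte 0xDE = 11011110 → 2-byte char #5 = DE A0.
Offset 14: leading byte 0xDF = 11011111 → 2-byte char #6 = DF 91.
Offset 16: leading byte 0xF0 = 11110000 → 4-byte char #7 = F0 9D 93 AD.
Offset 20: leading byte 0xC2 = 11000010 → 2-byte char #8 = C2 B5.
Leading byte 0xC2 = 11000010 matches 110xxxxx → 2-byte sequence.
Byte 1: 0xC2 = 11000010, payload 00010 (5 bits).
Byte 2: 0xB5 = 10110101 (10xxxxxx ✓), payload 110101.
Concatenate: 00010110101 = 0xB5 (11 bits → U+00B5).

U+00B5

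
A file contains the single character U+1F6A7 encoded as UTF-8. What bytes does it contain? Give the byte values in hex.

U+1F6A7 = 0x1F6A7 = 128679 decimal. In range U+10000–U+10FFFF → 4-byte form: 11110xxx 10xxxxxx 10xxxxxx 10xxxxxx.
Binary (21 bits): 000011111011010100111.
Split 3+6+6+6: 000 | 011111 | 011010 | 100111.
Byte 1: 11110000 = 0xF0.
Byte 2: 10011111 = 0x9F.
Byte 3: 10011010 = 0x9A.
Byte 4: 10100111 = 0xA7.

F0 9F 9A A7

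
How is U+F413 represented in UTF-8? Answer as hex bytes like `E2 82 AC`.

EF 90 93

U+F413 = 0xF413 = 62483 decimal. In range U+0800–U+FFFF → 3-byte form: 1110xxxx 10xxxxxx 10xxxxxx.
Binary (16 bits): 1111010000010011.
Split 4+6+6: 1111 | 010000 | 010011.
Byte 1: 11101111 = 0xEF.
Byte 2: 10010000 = 0x90.
Byte 3: 10010011 = 0x93.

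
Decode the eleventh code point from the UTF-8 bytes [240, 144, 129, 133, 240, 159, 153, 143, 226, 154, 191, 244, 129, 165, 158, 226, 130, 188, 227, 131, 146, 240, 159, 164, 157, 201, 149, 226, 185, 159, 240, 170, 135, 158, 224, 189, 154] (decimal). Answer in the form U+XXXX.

Offset 0: leading byte 0xF0 = 11110000 → 4-byte char #1 = F0 90 81 85.
Offset 4: leading byte 0xF0 = 11110000 → 4-byte char #2 = F0 9F 99 8F.
Offset 8: leading byte 0xE2 = 11100010 → 3-byte char #3 = E2 9A BF.
Offset 11: leading byte 0xF4 = 11110100 → 4-byte char #4 = F4 81 A5 9E.
Offset 15: leading byte 0xE2 = 11100010 → 3-byte char #5 = E2 82 BC.
Offset 18: leading byte 0xE3 = 11100011 → 3-byte char #6 = E3 83 92.
Offset 21: leading byte 0xF0 = 11110000 → 4-byte char #7 = F0 9F A4 9D.
Offset 25: leading byte 0xC9 = 11001001 → 2-byte char #8 = C9 95.
Offset 27: leading byte 0xE2 = 11100010 → 3-byte char #9 = E2 B9 9F.
Offset 30: leading byte 0xF0 = 11110000 → 4-byte char #10 = F0 AA 87 9E.
Offset 34: leading byte 0xE0 = 11100000 → 3-byte char #11 = E0 BD 9A.
Leading byte 0xE0 = 11100000 matches 1110xxxx → 3-byte sequence.
Byte 1: 0xE0 = 11100000, payload 0000 (4 bits).
Byte 2: 0xBD = 10111101 (10xxxxxx ✓), payload 111101.
Byte 3: 0x9A = 10011010 (10xxxxxx ✓), payload 011010.
Concatenate: 0000111101011010 = 0xF5A (16 bits → U+0F5A).

U+0F5A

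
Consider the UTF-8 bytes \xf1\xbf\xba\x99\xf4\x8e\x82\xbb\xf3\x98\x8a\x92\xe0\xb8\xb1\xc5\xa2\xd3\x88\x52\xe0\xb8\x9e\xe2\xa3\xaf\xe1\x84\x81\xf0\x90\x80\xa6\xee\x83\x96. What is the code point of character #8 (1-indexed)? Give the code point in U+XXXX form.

U+0E1E

Offset 0: leading byte 0xF1 = 11110001 → 4-byte char #1 = F1 BF BA 99.
Offset 4: leading byte 0xF4 = 11110100 → 4-byte char #2 = F4 8E 82 BB.
Offset 8: leading byte 0xF3 = 11110011 → 4-byte char #3 = F3 98 8A 92.
Offset 12: leading byte 0xE0 = 11100000 → 3-byte char #4 = E0 B8 B1.
Offset 15: leading byte 0xC5 = 11000101 → 2-byte char #5 = C5 A2.
Offset 17: leading byte 0xD3 = 11010011 → 2-byte char #6 = D3 88.
Offset 19: leading byte 0x52 = 01010010 → 1-byte char #7 = 52.
Offset 20: leading byte 0xE0 = 11100000 → 3-byte char #8 = E0 B8 9E.
Leading byte 0xE0 = 11100000 matches 1110xxxx → 3-byte sequence.
Byte 1: 0xE0 = 11100000, payload 0000 (4 bits).
Byte 2: 0xB8 = 10111000 (10xxxxxx ✓), payload 111000.
Byte 3: 0x9E = 10011110 (10xxxxxx ✓), payload 011110.
Concatenate: 0000111000011110 = 0xE1E (16 bits → U+0E1E).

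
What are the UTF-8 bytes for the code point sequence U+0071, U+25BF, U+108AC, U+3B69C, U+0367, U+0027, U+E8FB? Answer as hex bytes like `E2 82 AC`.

71 E2 96 BF F0 90 A2 AC F0 BB 9A 9C CD A7 27 EE A3 BB

U+0071: 1-byte form → 71.
U+25BF: 3-byte form → E2 96 BF.
U+108AC: 4-byte form → F0 90 A2 AC.
U+3B69C: 4-byte form → F0 BB 9A 9C.
U+0367: 2-byte form → CD A7.
U+0027: 1-byte form → 27.
U+E8FB: 3-byte form → EE A3 BB.
Concatenated (18 bytes): 71 E2 96 BF F0 90 A2 AC F0 BB 9A 9C CD A7 27 EE A3 BB.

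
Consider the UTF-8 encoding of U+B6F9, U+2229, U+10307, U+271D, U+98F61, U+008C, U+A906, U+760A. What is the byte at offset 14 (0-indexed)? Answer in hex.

0x98

U+B6F9 → 3-byte form EB 9B B9 at offsets 0–2.
U+2229 → 3-byte form E2 88 A9 at offsets 3–5.
U+10307 → 4-byte form F0 90 8C 87 at offsets 6–9.
U+271D → 3-byte form E2 9C 9D at offsets 10–12.
U+98F61 → 4-byte form F2 98 BD A1 at offsets 13–16.
Offset 14 falls in char 5's range; it's byte 2 of F2 98 BD A1 = 0x98.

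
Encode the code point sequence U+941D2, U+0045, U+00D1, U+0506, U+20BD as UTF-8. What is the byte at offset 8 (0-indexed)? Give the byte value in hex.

0x86

U+941D2 → 4-byte form F2 94 87 92 at offsets 0–3.
U+0045 → 1-byte form 45 at offsets 4–4.
U+00D1 → 2-byte form C3 91 at offsets 5–6.
U+0506 → 2-byte form D4 86 at offsets 7–8.
Offset 8 falls in char 4's range; it's byte 2 of D4 86 = 0x86.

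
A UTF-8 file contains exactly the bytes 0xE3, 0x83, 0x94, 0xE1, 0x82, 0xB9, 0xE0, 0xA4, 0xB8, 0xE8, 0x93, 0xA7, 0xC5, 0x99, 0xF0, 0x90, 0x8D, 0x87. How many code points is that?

Byte at offset 0: 0xE3 = 11100011 → 3-byte char (#1). Advance 3.
Byte at offset 3: 0xE1 = 11100001 → 3-byte char (#2). Advance 3.
Byte at offset 6: 0xE0 = 11100000 → 3-byte char (#3). Advance 3.
Byte at offset 9: 0xE8 = 11101000 → 3-byte char (#4). Advance 3.
Byte at offset 12: 0xC5 = 11000101 → 2-byte char (#5). Advance 2.
Byte at offset 14: 0xF0 = 11110000 → 4-byte char (#6). Advance 4.
Reached end at offset 18 after 6 code points.

6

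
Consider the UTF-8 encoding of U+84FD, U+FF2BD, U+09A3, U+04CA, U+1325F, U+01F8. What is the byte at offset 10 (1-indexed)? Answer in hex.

0xA3

1-indexed offset 10 is 0-indexed offset 9.
U+84FD → 3-byte form E8 93 BD at offsets 0–2.
U+FF2BD → 4-byte form F3 BF 8A BD at offsets 3–6.
U+09A3 → 3-byte form E0 A6 A3 at offsets 7–9.
Offset 9 falls in char 3's range; it's byte 3 of E0 A6 A3 = 0xA3.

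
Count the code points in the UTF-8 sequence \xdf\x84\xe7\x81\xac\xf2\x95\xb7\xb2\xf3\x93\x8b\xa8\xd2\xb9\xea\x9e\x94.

6

Byte at offset 0: 0xDF = 11011111 → 2-byte char (#1). Advance 2.
Byte at offset 2: 0xE7 = 11100111 → 3-byte char (#2). Advance 3.
Byte at offset 5: 0xF2 = 11110010 → 4-byte char (#3). Advance 4.
Byte at offset 9: 0xF3 = 11110011 → 4-byte char (#4). Advance 4.
Byte at offset 13: 0xD2 = 11010010 → 2-byte char (#5). Advance 2.
Byte at offset 15: 0xEA = 11101010 → 3-byte char (#6). Advance 3.
Reached end at offset 18 after 6 code points.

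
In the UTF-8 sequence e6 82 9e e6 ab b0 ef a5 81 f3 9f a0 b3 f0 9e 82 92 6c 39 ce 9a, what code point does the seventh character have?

U+0039

Offset 0: leading byte 0xE6 = 11100110 → 3-byte char #1 = E6 82 9E.
Offset 3: leading byte 0xE6 = 11100110 → 3-byte char #2 = E6 AB B0.
Offset 6: leading byte 0xEF = 11101111 → 3-byte char #3 = EF A5 81.
Offset 9: leading byte 0xF3 = 11110011 → 4-byte char #4 = F3 9F A0 B3.
Offset 13: leading byte 0xF0 = 11110000 → 4-byte char #5 = F0 9E 82 92.
Offset 17: leading byte 0x6C = 01101100 → 1-byte char #6 = 6C.
Offset 18: leading byte 0x39 = 00111001 → 1-byte char #7 = 39.
Leading byte 0x39 = 00111001 matches 0xxxxxxx → 1-byte sequence.
Byte 1: 0x39 = 00111001, payload 0111001 (7 bits).
Concatenate: 0111001 = 0x39 (7 bits → U+0039).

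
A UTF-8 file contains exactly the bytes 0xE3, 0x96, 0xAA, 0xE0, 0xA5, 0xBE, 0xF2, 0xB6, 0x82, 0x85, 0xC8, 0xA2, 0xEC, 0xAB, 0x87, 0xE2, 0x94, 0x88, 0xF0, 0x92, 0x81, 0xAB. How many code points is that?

Byte at offset 0: 0xE3 = 11100011 → 3-byte char (#1). Advance 3.
Byte at offset 3: 0xE0 = 11100000 → 3-byte char (#2). Advance 3.
Byte at offset 6: 0xF2 = 11110010 → 4-byte char (#3). Advance 4.
Byte at offset 10: 0xC8 = 11001000 → 2-byte char (#4). Advance 2.
Byte at offset 12: 0xEC = 11101100 → 3-byte char (#5). Advance 3.
Byte at offset 15: 0xE2 = 11100010 → 3-byte char (#6). Advance 3.
Byte at offset 18: 0xF0 = 11110000 → 4-byte char (#7). Advance 4.
Reached end at offset 22 after 7 code points.

7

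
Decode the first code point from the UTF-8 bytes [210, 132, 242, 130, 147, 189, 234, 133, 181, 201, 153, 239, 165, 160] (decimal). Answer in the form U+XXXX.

U+0484

Offset 0: leading byte 0xD2 = 11010010 → 2-byte char #1 = D2 84.
Leading byte 0xD2 = 11010010 matches 110xxxxx → 2-byte sequence.
Byte 1: 0xD2 = 11010010, payload 10010 (5 bits).
Byte 2: 0x84 = 10000100 (10xxxxxx ✓), payload 000100.
Concatenate: 10010000100 = 0x484 (11 bits → U+0484).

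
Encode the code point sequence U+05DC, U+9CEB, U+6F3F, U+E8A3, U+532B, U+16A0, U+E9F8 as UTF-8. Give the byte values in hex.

D7 9C E9 B3 AB E6 BC BF EE A2 A3 E5 8C AB E1 9A A0 EE A7 B8

U+05DC: 2-byte form → D7 9C.
U+9CEB: 3-byte form → E9 B3 AB.
U+6F3F: 3-byte form → E6 BC BF.
U+E8A3: 3-byte form → EE A2 A3.
U+532B: 3-byte form → E5 8C AB.
U+16A0: 3-byte form → E1 9A A0.
U+E9F8: 3-byte form → EE A7 B8.
Concatenated (20 bytes): D7 9C E9 B3 AB E6 BC BF EE A2 A3 E5 8C AB E1 9A A0 EE A7 B8.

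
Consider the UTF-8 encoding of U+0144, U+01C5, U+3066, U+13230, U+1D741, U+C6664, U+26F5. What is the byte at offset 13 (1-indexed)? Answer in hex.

1-indexed offset 13 is 0-indexed offset 12.
U+0144 → 2-byte form C5 84 at offsets 0–1.
U+01C5 → 2-byte form C7 85 at offsets 2–3.
U+3066 → 3-byte form E3 81 A6 at offsets 4–6.
U+13230 → 4-byte form F0 93 88 B0 at offsets 7–10.
U+1D741 → 4-byte form F0 9D 9D 81 at offsets 11–14.
Offset 12 falls in char 5's range; it's byte 2 of F0 9D 9D 81 = 0x9D.

0x9D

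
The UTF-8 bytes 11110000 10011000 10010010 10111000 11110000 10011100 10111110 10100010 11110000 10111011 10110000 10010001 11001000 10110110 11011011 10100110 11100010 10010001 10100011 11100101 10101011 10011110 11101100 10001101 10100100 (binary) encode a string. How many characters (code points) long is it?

8

Byte at offset 0: 0xF0 = 11110000 → 4-byte char (#1). Advance 4.
Byte at offset 4: 0xF0 = 11110000 → 4-byte char (#2). Advance 4.
Byte at offset 8: 0xF0 = 11110000 → 4-byte char (#3). Advance 4.
Byte at offset 12: 0xC8 = 11001000 → 2-byte char (#4). Advance 2.
Byte at offset 14: 0xDB = 11011011 → 2-byte char (#5). Advance 2.
Byte at offset 16: 0xE2 = 11100010 → 3-byte char (#6). Advance 3.
Byte at offset 19: 0xE5 = 11100101 → 3-byte char (#7). Advance 3.
Byte at offset 22: 0xEC = 11101100 → 3-byte char (#8). Advance 3.
Reached end at offset 25 after 8 code points.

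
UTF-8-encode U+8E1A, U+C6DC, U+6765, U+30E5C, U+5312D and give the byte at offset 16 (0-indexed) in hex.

U+8E1A → 3-byte form E8 B8 9A at offsets 0–2.
U+C6DC → 3-byte form EC 9B 9C at offsets 3–5.
U+6765 → 3-byte form E6 9D A5 at offsets 6–8.
U+30E5C → 4-byte form F0 B0 B9 9C at offsets 9–12.
U+5312D → 4-byte form F1 93 84 AD at offsets 13–16.
Offset 16 falls in char 5's range; it's byte 4 of F1 93 84 AD = 0xAD.

0xAD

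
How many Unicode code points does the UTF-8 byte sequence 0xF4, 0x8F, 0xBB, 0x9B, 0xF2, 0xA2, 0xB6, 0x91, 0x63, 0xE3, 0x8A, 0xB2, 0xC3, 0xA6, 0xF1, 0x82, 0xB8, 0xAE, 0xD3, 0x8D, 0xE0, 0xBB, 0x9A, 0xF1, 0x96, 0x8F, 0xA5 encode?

9

Byte at offset 0: 0xF4 = 11110100 → 4-byte char (#1). Advance 4.
Byte at offset 4: 0xF2 = 11110010 → 4-byte char (#2). Advance 4.
Byte at offset 8: 0x63 = 01100011 → 1-byte char (#3). Advance 1.
Byte at offset 9: 0xE3 = 11100011 → 3-byte char (#4). Advance 3.
Byte at offset 12: 0xC3 = 11000011 → 2-byte char (#5). Advance 2.
Byte at offset 14: 0xF1 = 11110001 → 4-byte char (#6). Advance 4.
Byte at offset 18: 0xD3 = 11010011 → 2-byte char (#7). Advance 2.
Byte at offset 20: 0xE0 = 11100000 → 3-byte char (#8). Advance 3.
Byte at offset 23: 0xF1 = 11110001 → 4-byte char (#9). Advance 4.
Reached end at offset 27 after 9 code points.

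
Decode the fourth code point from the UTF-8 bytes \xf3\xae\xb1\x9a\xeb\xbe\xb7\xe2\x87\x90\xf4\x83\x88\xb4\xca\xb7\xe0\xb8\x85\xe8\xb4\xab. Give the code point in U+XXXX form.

U+103234

Offset 0: leading byte 0xF3 = 11110011 → 4-byte char #1 = F3 AE B1 9A.
Offset 4: leading byte 0xEB = 11101011 → 3-byte char #2 = EB BE B7.
Offset 7: leading byte 0xE2 = 11100010 → 3-byte char #3 = E2 87 90.
Offset 10: leading byte 0xF4 = 11110100 → 4-byte char #4 = F4 83 88 B4.
Leading byte 0xF4 = 11110100 matches 11110xxx → 4-byte sequence.
Byte 1: 0xF4 = 11110100, payload 100 (3 bits).
Byte 2: 0x83 = 10000011 (10xxxxxx ✓), payload 000011.
Byte 3: 0x88 = 10001000 (10xxxxxx ✓), payload 001000.
Byte 4: 0xB4 = 10110100 (10xxxxxx ✓), payload 110100.
Concatenate: 100000011001000110100 = 0x103234 (21 bits → U+103234).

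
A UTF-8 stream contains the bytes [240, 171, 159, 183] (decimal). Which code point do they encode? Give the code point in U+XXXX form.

U+2B7F7

Leading byte 0xF0 = 11110000 matches 11110xxx → 4-byte sequence.
Byte 1: 0xF0 = 11110000, payload 000 (3 bits).
Byte 2: 0xAB = 10101011 (10xxxxxx ✓), payload 101011.
Byte 3: 0x9F = 10011111 (10xxxxxx ✓), payload 011111.
Byte 4: 0xB7 = 10110111 (10xxxxxx ✓), payload 110111.
Concatenate: 000101011011111110111 = 0x2B7F7 (21 bits → U+2B7F7).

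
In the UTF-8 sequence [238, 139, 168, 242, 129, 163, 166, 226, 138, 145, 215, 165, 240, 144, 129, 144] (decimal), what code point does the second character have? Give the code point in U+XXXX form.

Offset 0: leading byte 0xEE = 11101110 → 3-byte char #1 = EE 8B A8.
Offset 3: leading byte 0xF2 = 11110010 → 4-byte char #2 = F2 81 A3 A6.
Leading byte 0xF2 = 11110010 matches 11110xxx → 4-byte sequence.
Byte 1: 0xF2 = 11110010, payload 010 (3 bits).
Byte 2: 0x81 = 10000001 (10xxxxxx ✓), payload 000001.
Byte 3: 0xA3 = 10100011 (10xxxxxx ✓), payload 100011.
Byte 4: 0xA6 = 10100110 (10xxxxxx ✓), payload 100110.
Concatenate: 010000001100011100110 = 0x818E6 (21 bits → U+818E6).

U+818E6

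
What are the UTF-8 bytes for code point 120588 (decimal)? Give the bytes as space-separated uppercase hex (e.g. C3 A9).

F0 9D 9C 8C

U+1D70C = 0x1D70C = 120588 decimal. In range U+10000–U+10FFFF → 4-byte form: 11110xxx 10xxxxxx 10xxxxxx 10xxxxxx.
Binary (21 bits): 000011101011100001100.
Split 3+6+6+6: 000 | 011101 | 011100 | 001100.
Byte 1: 11110000 = 0xF0.
Byte 2: 10011101 = 0x9D.
Byte 3: 10011100 = 0x9C.
Byte 4: 10001100 = 0x8C.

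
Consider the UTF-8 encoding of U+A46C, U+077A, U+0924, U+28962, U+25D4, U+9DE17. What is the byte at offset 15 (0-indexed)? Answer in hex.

0xF2

U+A46C → 3-byte form EA 91 AC at offsets 0–2.
U+077A → 2-byte form DD BA at offsets 3–4.
U+0924 → 3-byte form E0 A4 A4 at offsets 5–7.
U+28962 → 4-byte form F0 A8 A5 A2 at offsets 8–11.
U+25D4 → 3-byte form E2 97 94 at offsets 12–14.
U+9DE17 → 4-byte form F2 9D B8 97 at offsets 15–18.
Offset 15 falls in char 6's range; it's byte 1 of F2 9D B8 97 = 0xF2.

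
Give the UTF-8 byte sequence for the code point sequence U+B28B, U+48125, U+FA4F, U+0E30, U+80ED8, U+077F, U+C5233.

U+B28B: 3-byte form → EB 8A 8B.
U+48125: 4-byte form → F1 88 84 A5.
U+FA4F: 3-byte form → EF A9 8F.
U+0E30: 3-byte form → E0 B8 B0.
U+80ED8: 4-byte form → F2 80 BB 98.
U+077F: 2-byte form → DD BF.
U+C5233: 4-byte form → F3 85 88 B3.
Concatenated (23 bytes): EB 8A 8B F1 88 84 A5 EF A9 8F E0 B8 B0 F2 80 BB 98 DD BF F3 85 88 B3.

EB 8A 8B F1 88 84 A5 EF A9 8F E0 B8 B0 F2 80 BB 98 DD BF F3 85 88 B3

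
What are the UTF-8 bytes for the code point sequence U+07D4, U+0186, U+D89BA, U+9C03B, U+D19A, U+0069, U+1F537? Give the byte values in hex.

DF 94 C6 86 F3 98 A6 BA F2 9C 80 BB ED 86 9A 69 F0 9F 94 B7

U+07D4: 2-byte form → DF 94.
U+0186: 2-byte form → C6 86.
U+D89BA: 4-byte form → F3 98 A6 BA.
U+9C03B: 4-byte form → F2 9C 80 BB.
U+D19A: 3-byte form → ED 86 9A.
U+0069: 1-byte form → 69.
U+1F537: 4-byte form → F0 9F 94 B7.
Concatenated (20 bytes): DF 94 C6 86 F3 98 A6 BA F2 9C 80 BB ED 86 9A 69 F0 9F 94 B7.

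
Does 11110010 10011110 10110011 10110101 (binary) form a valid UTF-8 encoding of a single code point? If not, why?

valid

Leading byte 0xF2 = 11110010 → 4-byte form.
Continuation bytes 0x9E=10011110, 0xB3=10110011, 0xB5=10110101 all match 10xxxxxx.
Decoded value 0x9ECF5 is ≥ 0x10000 (shortest form) and not a surrogate.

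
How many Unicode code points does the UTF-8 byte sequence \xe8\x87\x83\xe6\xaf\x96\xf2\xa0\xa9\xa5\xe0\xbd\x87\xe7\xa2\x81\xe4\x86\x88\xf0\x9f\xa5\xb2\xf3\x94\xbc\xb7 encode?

Byte at offset 0: 0xE8 = 11101000 → 3-byte char (#1). Advance 3.
Byte at offset 3: 0xE6 = 11100110 → 3-byte char (#2). Advance 3.
Byte at offset 6: 0xF2 = 11110010 → 4-byte char (#3). Advance 4.
Byte at offset 10: 0xE0 = 11100000 → 3-byte char (#4). Advance 3.
Byte at offset 13: 0xE7 = 11100111 → 3-byte char (#5). Advance 3.
Byte at offset 16: 0xE4 = 11100100 → 3-byte char (#6). Advance 3.
Byte at offset 19: 0xF0 = 11110000 → 4-byte char (#7). Advance 4.
Byte at offset 23: 0xF3 = 11110011 → 4-byte char (#8). Advance 4.
Reached end at offset 27 after 8 code points.

8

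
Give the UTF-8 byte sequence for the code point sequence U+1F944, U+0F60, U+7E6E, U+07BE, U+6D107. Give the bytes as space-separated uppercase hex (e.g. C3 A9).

F0 9F A5 84 E0 BD A0 E7 B9 AE DE BE F1 AD 84 87

U+1F944: 4-byte form → F0 9F A5 84.
U+0F60: 3-byte form → E0 BD A0.
U+7E6E: 3-byte form → E7 B9 AE.
U+07BE: 2-byte form → DE BE.
U+6D107: 4-byte form → F1 AD 84 87.
Concatenated (16 bytes): F0 9F A5 84 E0 BD A0 E7 B9 AE DE BE F1 AD 84 87.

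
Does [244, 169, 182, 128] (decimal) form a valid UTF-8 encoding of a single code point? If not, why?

Leading byte 0xF4 = 11110100 → 4-byte form.
Payload = 0x129D80, which exceeds U+10FFFF, the maximum Unicode code point. (Leading bytes F5–FF, or F4 followed by ≥ 0x90, are invalid.)

invalid (encodes a value above U+10FFFF)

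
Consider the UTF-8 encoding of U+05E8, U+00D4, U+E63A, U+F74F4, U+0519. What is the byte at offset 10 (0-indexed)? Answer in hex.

U+05E8 → 2-byte form D7 A8 at offsets 0–1.
U+00D4 → 2-byte form C3 94 at offsets 2–3.
U+E63A → 3-byte form EE 98 BA at offsets 4–6.
U+F74F4 → 4-byte form F3 B7 93 B4 at offsets 7–10.
Offset 10 falls in char 4's range; it's byte 4 of F3 B7 93 B4 = 0xB4.

0xB4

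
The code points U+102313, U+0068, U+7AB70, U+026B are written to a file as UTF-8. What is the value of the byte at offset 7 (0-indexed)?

U+102313 → 4-byte form F4 82 8C 93 at offsets 0–3.
U+0068 → 1-byte form 68 at offsets 4–4.
U+7AB70 → 4-byte form F1 BA AD B0 at offsets 5–8.
Offset 7 falls in char 3's range; it's byte 3 of F1 BA AD B0 = 0xAD.

0xAD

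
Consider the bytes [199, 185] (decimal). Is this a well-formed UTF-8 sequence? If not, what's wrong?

Leading byte 0xC7 = 11000111 → 2-byte form.
Continuation bytes 0xB9=10111001 all match 10xxxxxx.
Decoded value 0x1F9 is ≥ 0x80 (shortest form) and not a surrogate.

valid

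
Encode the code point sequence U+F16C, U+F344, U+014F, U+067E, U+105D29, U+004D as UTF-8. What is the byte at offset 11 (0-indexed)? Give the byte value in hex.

U+F16C → 3-byte form EF 85 AC at offsets 0–2.
U+F344 → 3-byte form EF 8D 84 at offsets 3–5.
U+014F → 2-byte form C5 8F at offsets 6–7.
U+067E → 2-byte form D9 BE at offsets 8–9.
U+105D29 → 4-byte form F4 85 B4 A9 at offsets 10–13.
Offset 11 falls in char 5's range; it's byte 2 of F4 85 B4 A9 = 0x85.

0x85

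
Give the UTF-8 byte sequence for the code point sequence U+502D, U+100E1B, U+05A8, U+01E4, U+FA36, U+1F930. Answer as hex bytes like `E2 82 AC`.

U+502D: 3-byte form → E5 80 AD.
U+100E1B: 4-byte form → F4 80 B8 9B.
U+05A8: 2-byte form → D6 A8.
U+01E4: 2-byte form → C7 A4.
U+FA36: 3-byte form → EF A8 B6.
U+1F930: 4-byte form → F0 9F A4 B0.
Concatenated (18 bytes): E5 80 AD F4 80 B8 9B D6 A8 C7 A4 EF A8 B6 F0 9F A4 B0.

E5 80 AD F4 80 B8 9B D6 A8 C7 A4 EF A8 B6 F0 9F A4 B0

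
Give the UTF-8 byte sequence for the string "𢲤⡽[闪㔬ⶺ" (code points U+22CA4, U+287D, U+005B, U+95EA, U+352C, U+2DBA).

U+22CA4: 4-byte form → F0 A2 B2 A4.
U+287D: 3-byte form → E2 A1 BD.
U+005B: 1-byte form → 5B.
U+95EA: 3-byte form → E9 97 AA.
U+352C: 3-byte form → E3 94 AC.
U+2DBA: 3-byte form → E2 B6 BA.
Concatenated (17 bytes): F0 A2 B2 A4 E2 A1 BD 5B E9 97 AA E3 94 AC E2 B6 BA.

F0 A2 B2 A4 E2 A1 BD 5B E9 97 AA E3 94 AC E2 B6 BA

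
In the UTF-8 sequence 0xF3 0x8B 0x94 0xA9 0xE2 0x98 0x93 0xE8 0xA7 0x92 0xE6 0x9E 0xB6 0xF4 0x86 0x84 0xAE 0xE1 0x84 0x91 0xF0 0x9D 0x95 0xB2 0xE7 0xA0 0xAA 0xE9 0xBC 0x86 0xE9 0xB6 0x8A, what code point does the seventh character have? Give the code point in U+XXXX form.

Offset 0: leading byte 0xF3 = 11110011 → 4-byte char #1 = F3 8B 94 A9.
Offset 4: leading byte 0xE2 = 11100010 → 3-byte char #2 = E2 98 93.
Offset 7: leading byte 0xE8 = 11101000 → 3-byte char #3 = E8 A7 92.
Offset 10: leading byte 0xE6 = 11100110 → 3-byte char #4 = E6 9E B6.
Offset 13: leading byte 0xF4 = 11110100 → 4-byte char #5 = F4 86 84 AE.
Offset 17: leading byte 0xE1 = 11100001 → 3-byte char #6 = E1 84 91.
Offset 20: leading byte 0xF0 = 11110000 → 4-byte char #7 = F0 9D 95 B2.
Leading byte 0xF0 = 11110000 matches 11110xxx → 4-byte sequence.
Byte 1: 0xF0 = 11110000, payload 000 (3 bits).
Byte 2: 0x9D = 10011101 (10xxxxxx ✓), payload 011101.
Byte 3: 0x95 = 10010101 (10xxxxxx ✓), payload 010101.
Byte 4: 0xB2 = 10110010 (10xxxxxx ✓), payload 110010.
Concatenate: 000011101010101110010 = 0x1D572 (21 bits → U+1D572).

U+1D572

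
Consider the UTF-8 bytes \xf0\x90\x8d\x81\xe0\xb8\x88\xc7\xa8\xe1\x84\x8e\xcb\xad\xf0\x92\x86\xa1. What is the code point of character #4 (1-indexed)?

U+110E

Offset 0: leading byte 0xF0 = 11110000 → 4-byte char #1 = F0 90 8D 81.
Offset 4: leading byte 0xE0 = 11100000 → 3-byte char #2 = E0 B8 88.
Offset 7: leading byte 0xC7 = 11000111 → 2-byte char #3 = C7 A8.
Offset 9: leading byte 0xE1 = 11100001 → 3-byte char #4 = E1 84 8E.
Leading byte 0xE1 = 11100001 matches 1110xxxx → 3-byte sequence.
Byte 1: 0xE1 = 11100001, payload 0001 (4 bits).
Byte 2: 0x84 = 10000100 (10xxxxxx ✓), payload 000100.
Byte 3: 0x8E = 10001110 (10xxxxxx ✓), payload 001110.
Concatenate: 0001000100001110 = 0x110E (16 bits → U+110E).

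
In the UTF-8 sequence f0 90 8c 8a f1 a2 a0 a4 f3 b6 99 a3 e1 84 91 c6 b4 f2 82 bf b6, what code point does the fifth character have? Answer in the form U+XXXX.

U+01B4

Offset 0: leading byte 0xF0 = 11110000 → 4-byte char #1 = F0 90 8C 8A.
Offset 4: leading byte 0xF1 = 11110001 → 4-byte char #2 = F1 A2 A0 A4.
Offset 8: leading byte 0xF3 = 11110011 → 4-byte char #3 = F3 B6 99 A3.
Offset 12: leading byte 0xE1 = 11100001 → 3-byte char #4 = E1 84 91.
Offset 15: leading byte 0xC6 = 11000110 → 2-byte char #5 = C6 B4.
Leading byte 0xC6 = 11000110 matches 110xxxxx → 2-byte sequence.
Byte 1: 0xC6 = 11000110, payload 00110 (5 bits).
Byte 2: 0xB4 = 10110100 (10xxxxxx ✓), payload 110100.
Concatenate: 00110110100 = 0x1B4 (11 bits → U+01B4).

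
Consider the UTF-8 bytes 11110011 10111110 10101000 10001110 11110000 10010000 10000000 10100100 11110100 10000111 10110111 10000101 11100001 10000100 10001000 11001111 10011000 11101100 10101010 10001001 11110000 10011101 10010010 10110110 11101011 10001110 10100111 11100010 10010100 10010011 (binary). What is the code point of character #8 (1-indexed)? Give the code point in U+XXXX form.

Offset 0: leading byte 0xF3 = 11110011 → 4-byte char #1 = F3 BE A8 8E.
Offset 4: leading byte 0xF0 = 11110000 → 4-byte char #2 = F0 90 80 A4.
Offset 8: leading byte 0xF4 = 11110100 → 4-byte char #3 = F4 87 B7 85.
Offset 12: leading byte 0xE1 = 11100001 → 3-byte char #4 = E1 84 88.
Offset 15: leading byte 0xCF = 11001111 → 2-byte char #5 = CF 98.
Offset 17: leading byte 0xEC = 11101100 → 3-byte char #6 = EC AA 89.
Offset 20: leading byte 0xF0 = 11110000 → 4-byte char #7 = F0 9D 92 B6.
Offset 24: leading byte 0xEB = 11101011 → 3-byte char #8 = EB 8E A7.
Leading byte 0xEB = 11101011 matches 1110xxxx → 3-byte sequence.
Byte 1: 0xEB = 11101011, payload 1011 (4 bits).
Byte 2: 0x8E = 10001110 (10xxxxxx ✓), payload 001110.
Byte 3: 0xA7 = 10100111 (10xxxxxx ✓), payload 100111.
Concatenate: 1011001110100111 = 0xB3A7 (16 bits → U+B3A7).

U+B3A7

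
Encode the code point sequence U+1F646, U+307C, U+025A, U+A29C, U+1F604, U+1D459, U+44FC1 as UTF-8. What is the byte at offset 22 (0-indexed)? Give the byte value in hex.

0xBF

U+1F646 → 4-byte form F0 9F 99 86 at offsets 0–3.
U+307C → 3-byte form E3 81 BC at offsets 4–6.
U+025A → 2-byte form C9 9A at offsets 7–8.
U+A29C → 3-byte form EA 8A 9C at offsets 9–11.
U+1F604 → 4-byte form F0 9F 98 84 at offsets 12–15.
U+1D459 → 4-byte form F0 9D 91 99 at offsets 16–19.
U+44FC1 → 4-byte form F1 84 BF 81 at offsets 20–23.
Offset 22 falls in char 7's range; it's byte 3 of F1 84 BF 81 = 0xBF.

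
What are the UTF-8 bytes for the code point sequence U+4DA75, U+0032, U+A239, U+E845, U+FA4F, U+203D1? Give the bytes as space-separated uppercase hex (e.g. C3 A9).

F1 8D A9 B5 32 EA 88 B9 EE A1 85 EF A9 8F F0 A0 8F 91

U+4DA75: 4-byte form → F1 8D A9 B5.
U+0032: 1-byte form → 32.
U+A239: 3-byte form → EA 88 B9.
U+E845: 3-byte form → EE A1 85.
U+FA4F: 3-byte form → EF A9 8F.
U+203D1: 4-byte form → F0 A0 8F 91.
Concatenated (18 bytes): F1 8D A9 B5 32 EA 88 B9 EE A1 85 EF A9 8F F0 A0 8F 91.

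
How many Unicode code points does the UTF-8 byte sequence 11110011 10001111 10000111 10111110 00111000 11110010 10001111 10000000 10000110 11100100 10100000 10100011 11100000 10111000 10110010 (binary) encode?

Byte at offset 0: 0xF3 = 11110011 → 4-byte char (#1). Advance 4.
Byte at offset 4: 0x38 = 00111000 → 1-byte char (#2). Advance 1.
Byte at offset 5: 0xF2 = 11110010 → 4-byte char (#3). Advance 4.
Byte at offset 9: 0xE4 = 11100100 → 3-byte char (#4). Advance 3.
Byte at offset 12: 0xE0 = 11100000 → 3-byte char (#5). Advance 3.
Reached end at offset 15 after 5 code points.

5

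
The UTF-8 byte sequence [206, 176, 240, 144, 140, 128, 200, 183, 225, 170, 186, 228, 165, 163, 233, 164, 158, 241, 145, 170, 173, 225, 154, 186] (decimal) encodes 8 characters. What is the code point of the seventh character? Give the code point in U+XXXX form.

U+51AAD

Offset 0: leading byte 0xCE = 11001110 → 2-byte char #1 = CE B0.
Offset 2: leading byte 0xF0 = 11110000 → 4-byte char #2 = F0 90 8C 80.
Offset 6: leading byte 0xC8 = 11001000 → 2-byte char #3 = C8 B7.
Offset 8: leading byte 0xE1 = 11100001 → 3-byte char #4 = E1 AA BA.
Offset 11: leading byte 0xE4 = 11100100 → 3-byte char #5 = E4 A5 A3.
Offset 14: leading byte 0xE9 = 11101001 → 3-byte char #6 = E9 A4 9E.
Offset 17: leading byte 0xF1 = 11110001 → 4-byte char #7 = F1 91 AA AD.
Leading byte 0xF1 = 11110001 matches 11110xxx → 4-byte sequence.
Byte 1: 0xF1 = 11110001, payload 001 (3 bits).
Byte 2: 0x91 = 10010001 (10xxxxxx ✓), payload 010001.
Byte 3: 0xAA = 10101010 (10xxxxxx ✓), payload 101010.
Byte 4: 0xAD = 10101101 (10xxxxxx ✓), payload 101101.
Concatenate: 001010001101010101101 = 0x51AAD (21 bits → U+51AAD).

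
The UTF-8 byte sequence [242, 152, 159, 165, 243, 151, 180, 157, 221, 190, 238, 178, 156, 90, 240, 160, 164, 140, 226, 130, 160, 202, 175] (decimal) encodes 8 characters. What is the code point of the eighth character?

U+02AF

Offset 0: leading byte 0xF2 = 11110010 → 4-byte char #1 = F2 98 9F A5.
Offset 4: leading byte 0xF3 = 11110011 → 4-byte char #2 = F3 97 B4 9D.
Offset 8: leading byte 0xDD = 11011101 → 2-byte char #3 = DD BE.
Offset 10: leading byte 0xEE = 11101110 → 3-byte char #4 = EE B2 9C.
Offset 13: leading byte 0x5A = 01011010 → 1-byte char #5 = 5A.
Offset 14: leading byte 0xF0 = 11110000 → 4-byte char #6 = F0 A0 A4 8C.
Offset 18: leading byte 0xE2 = 11100010 → 3-byte char #7 = E2 82 A0.
Offset 21: leading byte 0xCA = 11001010 → 2-byte char #8 = CA AF.
Leading byte 0xCA = 11001010 matches 110xxxxx → 2-byte sequence.
Byte 1: 0xCA = 11001010, payload 01010 (5 bits).
Byte 2: 0xAF = 10101111 (10xxxxxx ✓), payload 101111.
Concatenate: 01010101111 = 0x2AF (11 bits → U+02AF).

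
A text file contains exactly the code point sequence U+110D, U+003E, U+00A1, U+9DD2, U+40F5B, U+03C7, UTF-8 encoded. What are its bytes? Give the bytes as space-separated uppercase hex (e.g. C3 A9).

U+110D: 3-byte form → E1 84 8D.
U+003E: 1-byte form → 3E.
U+00A1: 2-byte form → C2 A1.
U+9DD2: 3-byte form → E9 B7 92.
U+40F5B: 4-byte form → F1 80 BD 9B.
U+03C7: 2-byte form → CF 87.
Concatenated (15 bytes): E1 84 8D 3E C2 A1 E9 B7 92 F1 80 BD 9B CF 87.

E1 84 8D 3E C2 A1 E9 B7 92 F1 80 BD 9B CF 87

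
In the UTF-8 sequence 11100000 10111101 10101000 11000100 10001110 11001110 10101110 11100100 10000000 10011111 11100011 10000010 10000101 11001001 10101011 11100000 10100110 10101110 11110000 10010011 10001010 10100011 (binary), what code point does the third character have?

U+03AE

Offset 0: leading byte 0xE0 = 11100000 → 3-byte char #1 = E0 BD A8.
Offset 3: leading byte 0xC4 = 11000100 → 2-byte char #2 = C4 8E.
Offset 5: leading byte 0xCE = 11001110 → 2-byte char #3 = CE AE.
Leading byte 0xCE = 11001110 matches 110xxxxx → 2-byte sequence.
Byte 1: 0xCE = 11001110, payload 01110 (5 bits).
Byte 2: 0xAE = 10101110 (10xxxxxx ✓), payload 101110.
Concatenate: 01110101110 = 0x3AE (11 bits → U+03AE).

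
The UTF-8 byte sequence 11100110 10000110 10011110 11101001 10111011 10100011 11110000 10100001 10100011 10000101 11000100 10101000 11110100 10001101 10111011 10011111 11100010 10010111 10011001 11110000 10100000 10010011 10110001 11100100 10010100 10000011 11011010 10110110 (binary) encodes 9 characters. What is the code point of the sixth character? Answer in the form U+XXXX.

Offset 0: leading byte 0xE6 = 11100110 → 3-byte char #1 = E6 86 9E.
Offset 3: leading byte 0xE9 = 11101001 → 3-byte char #2 = E9 BB A3.
Offset 6: leading byte 0xF0 = 11110000 → 4-byte char #3 = F0 A1 A3 85.
Offset 10: leading byte 0xC4 = 11000100 → 2-byte char #4 = C4 A8.
Offset 12: leading byte 0xF4 = 11110100 → 4-byte char #5 = F4 8D BB 9F.
Offset 16: leading byte 0xE2 = 11100010 → 3-byte char #6 = E2 97 99.
Leading byte 0xE2 = 11100010 matches 1110xxxx → 3-byte sequence.
Byte 1: 0xE2 = 11100010, payload 0010 (4 bits).
Byte 2: 0x97 = 10010111 (10xxxxxx ✓), payload 010111.
Byte 3: 0x99 = 10011001 (10xxxxxx ✓), payload 011001.
Concatenate: 0010010111011001 = 0x25D9 (16 bits → U+25D9).

U+25D9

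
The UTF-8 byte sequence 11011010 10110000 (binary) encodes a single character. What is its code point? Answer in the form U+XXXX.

Leading byte 0xDA = 11011010 matches 110xxxxx → 2-byte sequence.
Byte 1: 0xDA = 11011010, payload 11010 (5 bits).
Byte 2: 0xB0 = 10110000 (10xxxxxx ✓), payload 110000.
Concatenate: 11010110000 = 0x6B0 (11 bits → U+06B0).

U+06B0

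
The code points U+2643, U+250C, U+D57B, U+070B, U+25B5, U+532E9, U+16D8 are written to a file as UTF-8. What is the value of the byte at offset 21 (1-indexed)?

1-indexed offset 21 is 0-indexed offset 20.
U+2643 → 3-byte form E2 99 83 at offsets 0–2.
U+250C → 3-byte form E2 94 8C at offsets 3–5.
U+D57B → 3-byte form ED 95 BB at offsets 6–8.
U+070B → 2-byte form DC 8B at offsets 9–10.
U+25B5 → 3-byte form E2 96 B5 at offsets 11–13.
U+532E9 → 4-byte form F1 93 8B A9 at offsets 14–17.
U+16D8 → 3-byte form E1 9B 98 at offsets 18–20.
Offset 20 falls in char 7's range; it's byte 3 of E1 9B 98 = 0x98.

0x98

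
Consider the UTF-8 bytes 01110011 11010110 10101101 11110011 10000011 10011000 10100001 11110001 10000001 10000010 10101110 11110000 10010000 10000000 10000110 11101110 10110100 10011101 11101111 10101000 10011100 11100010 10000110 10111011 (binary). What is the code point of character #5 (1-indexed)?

Offset 0: leading byte 0x73 = 01110011 → 1-byte char #1 = 73.
Offset 1: leading byte 0xD6 = 11010110 → 2-byte char #2 = D6 AD.
Offset 3: leading byte 0xF3 = 11110011 → 4-byte char #3 = F3 83 98 A1.
Offset 7: leading byte 0xF1 = 11110001 → 4-byte char #4 = F1 81 82 AE.
Offset 11: leading byte 0xF0 = 11110000 → 4-byte char #5 = F0 90 80 86.
Leading byte 0xF0 = 11110000 matches 11110xxx → 4-byte sequence.
Byte 1: 0xF0 = 11110000, payload 000 (3 bits).
Byte 2: 0x90 = 10010000 (10xxxxxx ✓), payload 010000.
Byte 3: 0x80 = 10000000 (10xxxxxx ✓), payload 000000.
Byte 4: 0x86 = 10000110 (10xxxxxx ✓), payload 000110.
Concatenate: 000010000000000000110 = 0x10006 (21 bits → U+10006).

U+10006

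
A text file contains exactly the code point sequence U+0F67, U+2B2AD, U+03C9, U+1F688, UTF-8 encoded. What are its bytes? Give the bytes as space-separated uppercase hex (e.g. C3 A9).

E0 BD A7 F0 AB 8A AD CF 89 F0 9F 9A 88

U+0F67: 3-byte form → E0 BD A7.
U+2B2AD: 4-byte form → F0 AB 8A AD.
U+03C9: 2-byte form → CF 89.
U+1F688: 4-byte form → F0 9F 9A 88.
Concatenated (13 bytes): E0 BD A7 F0 AB 8A AD CF 89 F0 9F 9A 88.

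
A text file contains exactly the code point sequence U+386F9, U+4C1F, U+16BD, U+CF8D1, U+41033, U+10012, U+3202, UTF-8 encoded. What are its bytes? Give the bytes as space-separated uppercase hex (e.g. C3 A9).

U+386F9: 4-byte form → F0 B8 9B B9.
U+4C1F: 3-byte form → E4 B0 9F.
U+16BD: 3-byte form → E1 9A BD.
U+CF8D1: 4-byte form → F3 8F A3 91.
U+41033: 4-byte form → F1 81 80 B3.
U+10012: 4-byte form → F0 90 80 92.
U+3202: 3-byte form → E3 88 82.
Concatenated (25 bytes): F0 B8 9B B9 E4 B0 9F E1 9A BD F3 8F A3 91 F1 81 80 B3 F0 90 80 92 E3 88 82.

F0 B8 9B B9 E4 B0 9F E1 9A BD F3 8F A3 91 F1 81 80 B3 F0 90 80 92 E3 88 82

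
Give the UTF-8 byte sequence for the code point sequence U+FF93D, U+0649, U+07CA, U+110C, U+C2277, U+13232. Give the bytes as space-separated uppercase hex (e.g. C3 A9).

U+FF93D: 4-byte form → F3 BF A4 BD.
U+0649: 2-byte form → D9 89.
U+07CA: 2-byte form → DF 8A.
U+110C: 3-byte form → E1 84 8C.
U+C2277: 4-byte form → F3 82 89 B7.
U+13232: 4-byte form → F0 93 88 B2.
Concatenated (19 bytes): F3 BF A4 BD D9 89 DF 8A E1 84 8C F3 82 89 B7 F0 93 88 B2.

F3 BF A4 BD D9 89 DF 8A E1 84 8C F3 82 89 B7 F0 93 88 B2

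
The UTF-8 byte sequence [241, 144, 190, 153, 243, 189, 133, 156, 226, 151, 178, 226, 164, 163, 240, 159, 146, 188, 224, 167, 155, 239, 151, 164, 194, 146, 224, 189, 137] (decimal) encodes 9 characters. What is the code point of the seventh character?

U+F5E4

Offset 0: leading byte 0xF1 = 11110001 → 4-byte char #1 = F1 90 BE 99.
Offset 4: leading byte 0xF3 = 11110011 → 4-byte char #2 = F3 BD 85 9C.
Offset 8: leading byte 0xE2 = 11100010 → 3-byte char #3 = E2 97 B2.
Offset 11: leading byte 0xE2 = 11100010 → 3-byte char #4 = E2 A4 A3.
Offset 14: leading byte 0xF0 = 11110000 → 4-byte char #5 = F0 9F 92 BC.
Offset 18: leading byte 0xE0 = 11100000 → 3-byte char #6 = E0 A7 9B.
Offset 21: leading byte 0xEF = 11101111 → 3-byte char #7 = EF 97 A4.
Leading byte 0xEF = 11101111 matches 1110xxxx → 3-byte sequence.
Byte 1: 0xEF = 11101111, payload 1111 (4 bits).
Byte 2: 0x97 = 10010111 (10xxxxxx ✓), payload 010111.
Byte 3: 0xA4 = 10100100 (10xxxxxx ✓), payload 100100.
Concatenate: 1111010111100100 = 0xF5E4 (16 bits → U+F5E4).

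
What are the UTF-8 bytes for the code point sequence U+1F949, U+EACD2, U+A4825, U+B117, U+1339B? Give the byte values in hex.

F0 9F A5 89 F3 AA B3 92 F2 A4 A0 A5 EB 84 97 F0 93 8E 9B

U+1F949: 4-byte form → F0 9F A5 89.
U+EACD2: 4-byte form → F3 AA B3 92.
U+A4825: 4-byte form → F2 A4 A0 A5.
U+B117: 3-byte form → EB 84 97.
U+1339B: 4-byte form → F0 93 8E 9B.
Concatenated (19 bytes): F0 9F A5 89 F3 AA B3 92 F2 A4 A0 A5 EB 84 97 F0 93 8E 9B.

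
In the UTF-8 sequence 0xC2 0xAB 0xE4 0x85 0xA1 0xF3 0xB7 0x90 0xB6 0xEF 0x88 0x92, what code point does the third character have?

Offset 0: leading byte 0xC2 = 11000010 → 2-byte char #1 = C2 AB.
Offset 2: leading byte 0xE4 = 11100100 → 3-byte char #2 = E4 85 A1.
Offset 5: leading byte 0xF3 = 11110011 → 4-byte char #3 = F3 B7 90 B6.
Leading byte 0xF3 = 11110011 matches 11110xxx → 4-byte sequence.
Byte 1: 0xF3 = 11110011, payload 011 (3 bits).
Byte 2: 0xB7 = 10110111 (10xxxxxx ✓), payload 110111.
Byte 3: 0x90 = 10010000 (10xxxxxx ✓), payload 010000.
Byte 4: 0xB6 = 10110110 (10xxxxxx ✓), payload 110110.
Concatenate: 011110111010000110110 = 0xF7436 (21 bits → U+F7436).

U+F7436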